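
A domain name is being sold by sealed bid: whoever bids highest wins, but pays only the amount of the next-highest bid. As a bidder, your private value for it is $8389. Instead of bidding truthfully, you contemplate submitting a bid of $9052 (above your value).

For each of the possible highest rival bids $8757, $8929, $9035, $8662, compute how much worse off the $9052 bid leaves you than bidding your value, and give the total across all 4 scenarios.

$1827

The deviation costs you only when the competing bid falls strictly between $8389 and $9052; elsewhere both bids give the same outcome.
$8757: truthful payoff $0, deviation payoff −$368 → loss $368.
$8929: truthful payoff $0, deviation payoff −$540 → loss $540.
$9035: truthful payoff $0, deviation payoff −$646 → loss $646.
$8662: truthful payoff $0, deviation payoff −$273 → loss $273.
Total loss = $368 + $540 + $646 + $273 = $1827.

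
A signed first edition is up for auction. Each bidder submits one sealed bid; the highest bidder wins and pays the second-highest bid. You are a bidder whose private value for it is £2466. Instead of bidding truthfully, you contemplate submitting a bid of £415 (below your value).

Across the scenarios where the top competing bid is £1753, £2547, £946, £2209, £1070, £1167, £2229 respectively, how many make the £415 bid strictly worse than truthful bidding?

The deviation hurts exactly when the highest competing bid lies strictly between £415 and £2466 — underbidding then forfeits a profitable win.
£1753: inside the interval → strictly worse (loss £713).
£2547: above both → same outcome either way.
£946: inside the interval → strictly worse (loss £1520).
£2209: inside the interval → strictly worse (loss £257).
£1070: inside the interval → strictly worse (loss £1396).
£1167: inside the interval → strictly worse (loss £1299).
£2229: inside the interval → strictly worse (loss £237).
Count: 6.

6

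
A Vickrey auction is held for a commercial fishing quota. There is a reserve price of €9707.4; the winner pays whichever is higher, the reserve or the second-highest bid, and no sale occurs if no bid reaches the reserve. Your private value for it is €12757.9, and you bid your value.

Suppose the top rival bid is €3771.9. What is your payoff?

€3050.5

Your bid €12757.9 is the highest and exceeds the reserve.
Price = max(second-highest bid, reserve) = max(€3771.9, €9707.4) = €9707.4.
Payoff = €12757.9 − €9707.4 = €3050.5.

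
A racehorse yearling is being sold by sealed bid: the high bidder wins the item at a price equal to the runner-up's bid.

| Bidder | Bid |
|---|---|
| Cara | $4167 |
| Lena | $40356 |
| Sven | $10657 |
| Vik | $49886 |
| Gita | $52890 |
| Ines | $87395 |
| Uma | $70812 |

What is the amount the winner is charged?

Highest bid: Ines at $87395, so Ines wins.
Second-highest bid: Uma at $70812 — that is the price the winner pays.

$70812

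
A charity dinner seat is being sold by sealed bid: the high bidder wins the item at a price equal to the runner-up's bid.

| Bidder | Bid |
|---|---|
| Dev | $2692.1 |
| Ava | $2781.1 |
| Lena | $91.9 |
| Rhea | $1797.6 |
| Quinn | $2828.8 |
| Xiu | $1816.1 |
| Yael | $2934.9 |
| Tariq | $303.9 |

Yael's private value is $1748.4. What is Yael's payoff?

−$1080.4

Highest bid: Yael at $2934.9, so Yael wins.
Second-highest bid: Quinn at $2828.8 — that is the price the winner pays.
Yael's payoff = value − price = $1748.4 − $2828.8 = −$1080.4.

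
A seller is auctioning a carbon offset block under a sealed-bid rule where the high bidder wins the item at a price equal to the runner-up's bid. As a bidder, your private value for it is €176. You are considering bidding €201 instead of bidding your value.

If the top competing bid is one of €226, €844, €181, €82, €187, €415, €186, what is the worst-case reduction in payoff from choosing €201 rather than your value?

€226: same outcome either way → loss €0.
€844: same outcome either way → loss €0.
€181: truthful gives €0, deviation gives −€5 → loss €5.
€82: same outcome either way → loss €0.
€187: truthful gives €0, deviation gives −€11 → loss €11.
€415: same outcome either way → loss €0.
€186: truthful gives €0, deviation gives −€10 → loss €10.
Maximum loss: €11.

€11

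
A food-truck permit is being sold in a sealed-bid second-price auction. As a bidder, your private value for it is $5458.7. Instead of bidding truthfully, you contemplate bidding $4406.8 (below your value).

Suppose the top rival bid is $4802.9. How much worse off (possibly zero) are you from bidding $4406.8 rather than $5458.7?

$655.8

Bidding your value $5458.7: you win (since $5458.7 > $4802.9) and pay $4802.9. Payoff $655.8.
Bidding $4406.8: you lose. Payoff $0.
The competing bid $4802.9 lies between your shaded bid and your value, so underbidding forfeits an item you could have won at a profitable price.
Loss from deviating = $655.8 − ($0) = $655.8.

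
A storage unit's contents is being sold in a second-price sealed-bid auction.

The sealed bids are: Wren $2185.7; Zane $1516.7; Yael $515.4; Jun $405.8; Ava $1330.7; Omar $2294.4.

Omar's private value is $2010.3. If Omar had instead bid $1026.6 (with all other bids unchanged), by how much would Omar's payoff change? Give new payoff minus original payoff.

The highest bid among the other bidders is $2185.7; Omar's bid doesn't change that.
Original bid $2294.4: Omar is highest, pays the top rival bid $2185.7; payoff $2010.3 − $2185.7 = −$175.4.
Alternative bid $1026.6: Omar is not highest (top rival bid is $2185.7); payoff $0.
Change in payoff = $0 − (−$175.4) = $175.4.

$175.4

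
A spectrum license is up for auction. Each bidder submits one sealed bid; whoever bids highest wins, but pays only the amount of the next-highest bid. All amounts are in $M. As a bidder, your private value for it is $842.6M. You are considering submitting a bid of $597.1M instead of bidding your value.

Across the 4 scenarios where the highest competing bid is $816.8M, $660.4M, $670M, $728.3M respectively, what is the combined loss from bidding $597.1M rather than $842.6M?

$494.9M

The deviation costs you only when the competing bid falls strictly between $597.1M and $842.6M; elsewhere both bids give the same outcome.
$816.8M: truthful payoff $25.8M, deviation payoff $0M → loss $25.8M.
$660.4M: truthful payoff $182.2M, deviation payoff $0M → loss $182.2M.
$670M: truthful payoff $172.6M, deviation payoff $0M → loss $172.6M.
$728.3M: truthful payoff $114.3M, deviation payoff $0M → loss $114.3M.
Total loss = $25.8M + $182.2M + $172.6M + $114.3M = $494.9M.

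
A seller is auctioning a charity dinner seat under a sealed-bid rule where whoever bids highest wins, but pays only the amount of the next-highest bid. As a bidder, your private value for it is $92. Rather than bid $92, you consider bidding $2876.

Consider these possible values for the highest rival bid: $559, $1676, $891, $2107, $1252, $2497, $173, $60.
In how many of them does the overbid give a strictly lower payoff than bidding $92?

7

The deviation hurts exactly when the highest competing bid lies strictly between $92 and $2876 — overbidding then wins at a price above your value.
$559: inside the interval → strictly worse (loss $467).
$1676: inside the interval → strictly worse (loss $1584).
$891: inside the interval → strictly worse (loss $799).
$2107: inside the interval → strictly worse (loss $2015).
$1252: inside the interval → strictly worse (loss $1160).
$2497: inside the interval → strictly worse (loss $2405).
$173: inside the interval → strictly worse (loss $81).
$60: below both → same outcome either way.
Count: 7.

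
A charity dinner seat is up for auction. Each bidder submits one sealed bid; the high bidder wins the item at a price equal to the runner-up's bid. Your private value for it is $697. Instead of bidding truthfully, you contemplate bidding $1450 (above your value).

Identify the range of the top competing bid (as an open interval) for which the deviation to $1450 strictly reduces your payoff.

($697, $1450)

If the competing bid is below $697, both bids win at the same price — no difference.
If it is above $1450, both bids lose — no difference.
If it lies strictly between $697 and $1450, bidding your value loses (payoff 0) while bidding $1450 wins at a price above your value (payoff negative).
So the deviation strictly hurts on the open interval ($697, $1450).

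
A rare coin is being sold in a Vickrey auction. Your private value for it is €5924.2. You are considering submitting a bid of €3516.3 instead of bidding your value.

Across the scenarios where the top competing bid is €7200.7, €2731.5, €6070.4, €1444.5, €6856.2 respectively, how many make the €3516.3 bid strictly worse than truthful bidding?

The deviation hurts exactly when the highest competing bid lies strictly between €3516.3 and €5924.2 — underbidding then forfeits a profitable win.
€7200.7: above both → same outcome either way.
€2731.5: below both → same outcome either way.
€6070.4: above both → same outcome either way.
€1444.5: below both → same outcome either way.
€6856.2: above both → same outcome either way.
Count: 0.

0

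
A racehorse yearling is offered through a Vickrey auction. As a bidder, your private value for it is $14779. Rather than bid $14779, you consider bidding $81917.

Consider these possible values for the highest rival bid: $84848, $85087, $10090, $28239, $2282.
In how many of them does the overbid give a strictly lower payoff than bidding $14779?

The deviation hurts exactly when the highest competing bid lies strictly between $14779 and $81917 — overbidding then wins at a price above your value.
$84848: above both → same outcome either way.
$85087: above both → same outcome either way.
$10090: below both → same outcome either way.
$28239: inside the interval → strictly worse (loss $13460).
$2282: below both → same outcome either way.
Count: 1.

1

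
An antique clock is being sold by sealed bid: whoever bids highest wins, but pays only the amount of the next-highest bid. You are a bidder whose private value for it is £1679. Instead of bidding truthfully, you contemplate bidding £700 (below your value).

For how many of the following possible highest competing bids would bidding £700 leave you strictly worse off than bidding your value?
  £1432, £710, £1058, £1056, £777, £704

6

The deviation hurts exactly when the highest competing bid lies strictly between £700 and £1679 — underbidding then forfeits a profitable win.
£1432: inside the interval → strictly worse (loss £247).
£710: inside the interval → strictly worse (loss £969).
£1058: inside the interval → strictly worse (loss £621).
£1056: inside the interval → strictly worse (loss £623).
£777: inside the interval → strictly worse (loss £902).
£704: inside the interval → strictly worse (loss £975).
Count: 6.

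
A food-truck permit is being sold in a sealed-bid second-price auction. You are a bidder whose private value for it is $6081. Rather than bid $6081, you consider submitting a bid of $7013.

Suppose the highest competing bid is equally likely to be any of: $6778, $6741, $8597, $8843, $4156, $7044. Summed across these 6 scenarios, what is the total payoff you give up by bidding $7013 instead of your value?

The deviation costs you only when the competing bid falls strictly between $6081 and $7013; elsewhere both bids give the same outcome.
$6778: truthful payoff $0, deviation payoff −$697 → loss $697.
$6741: truthful payoff $0, deviation payoff −$660 → loss $660.
$8597: outcomes coincide → loss $0.
$8843: outcomes coincide → loss $0.
$4156: outcomes coincide → loss $0.
$7044: outcomes coincide → loss $0.
Total loss = $697 + $660 = $1357.
Truthful bidding weakly dominates here: raising your bid can only win items priced above your value, and lowering it can only forfeit items priced below.

$1357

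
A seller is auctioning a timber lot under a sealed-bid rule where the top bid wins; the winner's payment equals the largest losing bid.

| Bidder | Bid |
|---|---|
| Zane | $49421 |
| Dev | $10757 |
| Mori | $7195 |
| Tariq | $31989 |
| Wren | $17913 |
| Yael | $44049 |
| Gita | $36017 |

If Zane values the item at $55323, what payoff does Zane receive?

Highest bid: Zane at $49421, so Zane wins.
Second-highest bid: Yael at $44049 — that is the price the winner pays.
Zane's payoff = value − price = $55323 − $44049 = $11274.

$11274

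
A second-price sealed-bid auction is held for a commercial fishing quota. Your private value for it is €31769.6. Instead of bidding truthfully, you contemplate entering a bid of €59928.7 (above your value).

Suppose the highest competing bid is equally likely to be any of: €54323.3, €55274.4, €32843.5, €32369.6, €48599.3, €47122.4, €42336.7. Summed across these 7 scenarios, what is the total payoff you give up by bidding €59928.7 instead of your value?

The deviation costs you only when the competing bid falls strictly between €31769.6 and €59928.7; elsewhere both bids give the same outcome.
€54323.3: truthful payoff €0, deviation payoff −€22553.7 → loss €22553.7.
€55274.4: truthful payoff €0, deviation payoff −€23504.8 → loss €23504.8.
€32843.5: truthful payoff €0, deviation payoff −€1073.9 → loss €1073.9.
€32369.6: truthful payoff €0, deviation payoff −€600 → loss €600.
€48599.3: truthful payoff €0, deviation payoff −€16829.7 → loss €16829.7.
€47122.4: truthful payoff €0, deviation payoff −€15352.8 → loss €15352.8.
€42336.7: truthful payoff €0, deviation payoff −€10567.1 → loss €10567.1.
Total loss = €22553.7 + €23504.8 + €1073.9 + €600 + €16829.7 + €15352.8 + €10567.1 = €90482.

€90482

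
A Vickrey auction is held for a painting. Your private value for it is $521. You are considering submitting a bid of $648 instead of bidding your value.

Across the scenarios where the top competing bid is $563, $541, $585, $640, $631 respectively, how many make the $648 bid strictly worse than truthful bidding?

The deviation hurts exactly when the highest competing bid lies strictly between $521 and $648 — overbidding then wins at a price above your value.
$563: inside the interval → strictly worse (loss $42).
$541: inside the interval → strictly worse (loss $20).
$585: inside the interval → strictly worse (loss $64).
$640: inside the interval → strictly worse (loss $119).
$631: inside the interval → strictly worse (loss $110).
Count: 5.

5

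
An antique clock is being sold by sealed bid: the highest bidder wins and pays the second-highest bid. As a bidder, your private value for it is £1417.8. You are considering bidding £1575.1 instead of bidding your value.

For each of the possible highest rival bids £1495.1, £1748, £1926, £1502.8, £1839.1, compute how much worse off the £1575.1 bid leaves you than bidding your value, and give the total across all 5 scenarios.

The deviation costs you only when the competing bid falls strictly between £1417.8 and £1575.1; elsewhere both bids give the same outcome.
£1495.1: truthful payoff £0, deviation payoff −£77.3 → loss £77.3.
£1748: outcomes coincide → loss £0.
£1926: outcomes coincide → loss £0.
£1502.8: truthful payoff £0, deviation payoff −£85 → loss £85.
£1839.1: outcomes coincide → loss £0.
Total loss = £77.3 + £85 = £162.3.

£162.3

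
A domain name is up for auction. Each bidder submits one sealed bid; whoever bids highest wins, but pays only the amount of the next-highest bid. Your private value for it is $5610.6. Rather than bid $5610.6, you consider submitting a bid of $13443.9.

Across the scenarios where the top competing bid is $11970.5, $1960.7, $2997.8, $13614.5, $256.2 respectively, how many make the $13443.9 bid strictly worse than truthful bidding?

1

The deviation hurts exactly when the highest competing bid lies strictly between $5610.6 and $13443.9 — overbidding then wins at a price above your value.
$11970.5: inside the interval → strictly worse (loss $6359.9).
$1960.7: below both → same outcome either way.
$2997.8: below both → same outcome either way.
$13614.5: above both → same outcome either way.
$256.2: below both → same outcome either way.
Count: 1.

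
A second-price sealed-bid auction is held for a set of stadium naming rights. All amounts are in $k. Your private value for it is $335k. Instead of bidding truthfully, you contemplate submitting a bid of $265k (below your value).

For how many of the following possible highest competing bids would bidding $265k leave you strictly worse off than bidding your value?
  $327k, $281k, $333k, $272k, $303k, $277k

6

The deviation hurts exactly when the highest competing bid lies strictly between $265k and $335k — underbidding then forfeits a profitable win.
$327k: inside the interval → strictly worse (loss $8k).
$281k: inside the interval → strictly worse (loss $54k).
$333k: inside the interval → strictly worse (loss $2k).
$272k: inside the interval → strictly worse (loss $63k).
$303k: inside the interval → strictly worse (loss $32k).
$277k: inside the interval → strictly worse (loss $58k).
Count: 6.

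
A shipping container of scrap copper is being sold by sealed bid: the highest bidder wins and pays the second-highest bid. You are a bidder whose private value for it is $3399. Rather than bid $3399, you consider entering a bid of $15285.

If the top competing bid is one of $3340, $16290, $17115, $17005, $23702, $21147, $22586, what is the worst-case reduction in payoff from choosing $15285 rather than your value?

$3340: same outcome either way → loss $0.
$16290: same outcome either way → loss $0.
$17115: same outcome either way → loss $0.
$17005: same outcome either way → loss $0.
$23702: same outcome either way → loss $0.
$21147: same outcome either way → loss $0.
$22586: same outcome either way → loss $0.
Maximum loss: $0.

$0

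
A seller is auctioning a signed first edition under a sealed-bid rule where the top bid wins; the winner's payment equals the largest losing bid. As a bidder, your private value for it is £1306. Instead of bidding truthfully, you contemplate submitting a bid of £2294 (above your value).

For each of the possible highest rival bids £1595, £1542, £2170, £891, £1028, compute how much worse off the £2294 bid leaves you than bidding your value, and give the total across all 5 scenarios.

The deviation costs you only when the competing bid falls strictly between £1306 and £2294; elsewhere both bids give the same outcome.
£1595: truthful payoff £0, deviation payoff −£289 → loss £289.
£1542: truthful payoff £0, deviation payoff −£236 → loss £236.
£2170: truthful payoff £0, deviation payoff −£864 → loss £864.
£891: outcomes coincide → loss £0.
£1028: outcomes coincide → loss £0.
Total loss = £289 + £236 + £864 = £1389.

£1389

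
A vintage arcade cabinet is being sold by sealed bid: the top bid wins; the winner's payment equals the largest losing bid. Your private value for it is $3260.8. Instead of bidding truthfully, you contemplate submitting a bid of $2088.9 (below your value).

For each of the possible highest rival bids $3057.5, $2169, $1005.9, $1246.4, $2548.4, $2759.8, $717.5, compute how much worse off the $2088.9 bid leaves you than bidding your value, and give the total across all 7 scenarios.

$2508.5

The deviation costs you only when the competing bid falls strictly between $2088.9 and $3260.8; elsewhere both bids give the same outcome.
$3057.5: truthful payoff $203.3, deviation payoff $0 → loss $203.3.
$2169: truthful payoff $1091.8, deviation payoff $0 → loss $1091.8.
$1005.9: outcomes coincide → loss $0.
$1246.4: outcomes coincide → loss $0.
$2548.4: truthful payoff $712.4, deviation payoff $0 → loss $712.4.
$2759.8: truthful payoff $501, deviation payoff $0 → loss $501.
$717.5: outcomes coincide → loss $0.
Total loss = $203.3 + $1091.8 + $712.4 + $501 = $2508.5.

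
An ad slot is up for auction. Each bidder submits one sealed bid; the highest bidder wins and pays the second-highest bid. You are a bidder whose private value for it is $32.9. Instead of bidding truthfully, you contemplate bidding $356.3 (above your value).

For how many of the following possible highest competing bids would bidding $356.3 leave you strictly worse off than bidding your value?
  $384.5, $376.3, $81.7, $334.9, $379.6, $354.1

3

The deviation hurts exactly when the highest competing bid lies strictly between $32.9 and $356.3 — overbidding then wins at a price above your value.
$384.5: above both → same outcome either way.
$376.3: above both → same outcome either way.
$81.7: inside the interval → strictly worse (loss $48.8).
$334.9: inside the interval → strictly worse (loss $302).
$379.6: above both → same outcome either way.
$354.1: inside the interval → strictly worse (loss $321.2).
Count: 3.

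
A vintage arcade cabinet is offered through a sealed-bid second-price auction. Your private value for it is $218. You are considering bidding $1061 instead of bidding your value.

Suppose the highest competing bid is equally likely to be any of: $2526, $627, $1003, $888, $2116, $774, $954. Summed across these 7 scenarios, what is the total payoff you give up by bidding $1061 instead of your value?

The deviation costs you only when the competing bid falls strictly between $218 and $1061; elsewhere both bids give the same outcome.
$2526: outcomes coincide → loss $0.
$627: truthful payoff $0, deviation payoff −$409 → loss $409.
$1003: truthful payoff $0, deviation payoff −$785 → loss $785.
$888: truthful payoff $0, deviation payoff −$670 → loss $670.
$2116: outcomes coincide → loss $0.
$774: truthful payoff $0, deviation payoff −$556 → loss $556.
$954: truthful payoff $0, deviation payoff −$736 → loss $736.
Total loss = $409 + $785 + $670 + $556 + $736 = $3156.

$3156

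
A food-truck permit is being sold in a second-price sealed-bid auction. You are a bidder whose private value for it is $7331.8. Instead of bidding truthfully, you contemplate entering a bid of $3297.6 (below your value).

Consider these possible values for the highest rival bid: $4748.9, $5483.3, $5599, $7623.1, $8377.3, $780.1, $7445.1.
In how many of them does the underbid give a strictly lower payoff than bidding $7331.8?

3

The deviation hurts exactly when the highest competing bid lies strictly between $3297.6 and $7331.8 — underbidding then forfeits a profitable win.
$4748.9: inside the interval → strictly worse (loss $2582.9).
$5483.3: inside the interval → strictly worse (loss $1848.5).
$5599: inside the interval → strictly worse (loss $1732.8).
$7623.1: above both → same outcome either way.
$8377.3: above both → same outcome either way.
$780.1: below both → same outcome either way.
$7445.1: above both → same outcome either way.
Count: 3.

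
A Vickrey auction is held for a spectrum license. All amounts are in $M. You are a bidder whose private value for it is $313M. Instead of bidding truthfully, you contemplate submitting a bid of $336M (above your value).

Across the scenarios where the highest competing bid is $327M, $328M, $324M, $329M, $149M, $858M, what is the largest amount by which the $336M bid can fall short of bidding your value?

$327M: truthful gives $0M, deviation gives −$14M → loss $14M.
$328M: truthful gives $0M, deviation gives −$15M → loss $15M.
$324M: truthful gives $0M, deviation gives −$11M → loss $11M.
$329M: truthful gives $0M, deviation gives −$16M → loss $16M.
$149M: same outcome either way → loss $0M.
$858M: same outcome either way → loss $0M.
Maximum loss: $16M.

$16M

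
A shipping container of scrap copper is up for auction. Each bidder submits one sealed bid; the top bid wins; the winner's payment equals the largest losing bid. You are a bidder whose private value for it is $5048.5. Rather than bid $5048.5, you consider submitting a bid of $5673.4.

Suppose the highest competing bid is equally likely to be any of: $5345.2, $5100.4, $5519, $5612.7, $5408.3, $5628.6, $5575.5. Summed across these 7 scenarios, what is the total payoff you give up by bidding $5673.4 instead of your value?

The deviation costs you only when the competing bid falls strictly between $5048.5 and $5673.4; elsewhere both bids give the same outcome.
$5345.2: truthful payoff $0, deviation payoff −$296.7 → loss $296.7.
$5100.4: truthful payoff $0, deviation payoff −$51.9 → loss $51.9.
$5519: truthful payoff $0, deviation payoff −$470.5 → loss $470.5.
$5612.7: truthful payoff $0, deviation payoff −$564.2 → loss $564.2.
$5408.3: truthful payoff $0, deviation payoff −$359.8 → loss $359.8.
$5628.6: truthful payoff $0, deviation payoff −$580.1 → loss $580.1.
$5575.5: truthful payoff $0, deviation payoff −$527 → loss $527.
Total loss = $296.7 + $51.9 + $470.5 + $564.2 + $359.8 + $580.1 + $527 = $2850.2.
Truthful bidding weakly dominates here: raising your bid can only win items priced above your value, and lowering it can only forfeit items priced below.

$2850.2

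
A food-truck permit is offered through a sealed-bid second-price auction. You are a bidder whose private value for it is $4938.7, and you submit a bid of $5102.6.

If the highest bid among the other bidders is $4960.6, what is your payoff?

Your bid $5102.6 exceeds the highest competing bid $4960.6, so you win.
In a second-price auction the winner pays the second-highest bid, $4960.6.
Payoff = value − price = $4938.7 − $4960.6 = −$21.9.

−$21.9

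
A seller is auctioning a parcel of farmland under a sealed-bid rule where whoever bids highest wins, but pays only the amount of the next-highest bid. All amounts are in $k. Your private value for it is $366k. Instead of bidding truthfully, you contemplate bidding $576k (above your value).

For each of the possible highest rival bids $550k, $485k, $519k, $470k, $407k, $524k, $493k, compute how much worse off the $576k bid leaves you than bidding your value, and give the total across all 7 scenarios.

The deviation costs you only when the competing bid falls strictly between $366k and $576k; elsewhere both bids give the same outcome.
$550k: truthful payoff $0k, deviation payoff −$184k → loss $184k.
$485k: truthful payoff $0k, deviation payoff −$119k → loss $119k.
$519k: truthful payoff $0k, deviation payoff −$153k → loss $153k.
$470k: truthful payoff $0k, deviation payoff −$104k → loss $104k.
$407k: truthful payoff $0k, deviation payoff −$41k → loss $41k.
$524k: truthful payoff $0k, deviation payoff −$158k → loss $158k.
$493k: truthful payoff $0k, deviation payoff −$127k → loss $127k.
Total loss = $184k + $119k + $153k + $104k + $41k + $158k + $127k = $886k.
Truthful bidding weakly dominates here: raising your bid can only win items priced above your value, and lowering it can only forfeit items priced below.

$886k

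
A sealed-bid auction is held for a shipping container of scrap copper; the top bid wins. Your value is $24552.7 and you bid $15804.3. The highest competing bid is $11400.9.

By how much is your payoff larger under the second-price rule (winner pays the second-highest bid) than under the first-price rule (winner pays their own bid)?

You have the highest bid, so you win under either rule.
Second-price: pay $11400.9 → payoff $13151.8.
First-price: pay your own bid $15804.3 → payoff $8748.4.
Difference = $13151.8 − ($8748.4) = $4403.4.

$4403.4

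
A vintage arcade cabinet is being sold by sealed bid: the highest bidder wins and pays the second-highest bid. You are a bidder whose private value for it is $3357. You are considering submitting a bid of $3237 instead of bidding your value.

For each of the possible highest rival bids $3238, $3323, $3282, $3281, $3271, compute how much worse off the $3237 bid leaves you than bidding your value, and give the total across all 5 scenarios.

$390

The deviation costs you only when the competing bid falls strictly between $3237 and $3357; elsewhere both bids give the same outcome.
$3238: truthful payoff $119, deviation payoff $0 → loss $119.
$3323: truthful payoff $34, deviation payoff $0 → loss $34.
$3282: truthful payoff $75, deviation payoff $0 → loss $75.
$3281: truthful payoff $76, deviation payoff $0 → loss $76.
$3271: truthful payoff $86, deviation payoff $0 → loss $86.
Total loss = $119 + $34 + $75 + $76 + $86 = $390.
Truthful bidding weakly dominates here: raising your bid can only win items priced above your value, and lowering it can only forfeit items priced below.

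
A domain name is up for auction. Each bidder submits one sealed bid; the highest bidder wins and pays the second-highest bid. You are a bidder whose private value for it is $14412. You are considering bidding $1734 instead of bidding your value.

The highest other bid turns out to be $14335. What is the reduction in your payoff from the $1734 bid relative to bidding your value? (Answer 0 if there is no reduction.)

$77

Bidding your value $14412: you win (since $14412 > $14335) and pay $14335. Payoff $77.
Bidding $1734: you lose. Payoff $0.
The competing bid $14335 lies between your shaded bid and your value, so underbidding forfeits an item you could have won at a profitable price.
Loss from deviating = $77 − ($0) = $77.
In a second-price auction your bid sets only whether you win, not what you pay, so bidding your true value is weakly dominant.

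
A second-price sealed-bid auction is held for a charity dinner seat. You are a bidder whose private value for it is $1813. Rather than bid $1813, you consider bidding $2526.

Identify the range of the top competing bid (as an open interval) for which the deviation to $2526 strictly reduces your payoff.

($1813, $2526)

If the competing bid is below $1813, both bids win at the same price — no difference.
If it is above $2526, both bids lose — no difference.
If it lies strictly between $1813 and $2526, bidding your value loses (payoff 0) while bidding $2526 wins at a price above your value (payoff negative).
So the deviation strictly hurts on the open interval ($1813, $2526).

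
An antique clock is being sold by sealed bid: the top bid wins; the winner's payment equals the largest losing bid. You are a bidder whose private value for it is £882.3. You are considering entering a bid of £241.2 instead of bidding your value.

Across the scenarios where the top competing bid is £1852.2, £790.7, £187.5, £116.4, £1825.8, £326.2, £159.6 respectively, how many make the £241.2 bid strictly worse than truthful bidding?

2

The deviation hurts exactly when the highest competing bid lies strictly between £241.2 and £882.3 — underbidding then forfeits a profitable win.
£1852.2: above both → same outcome either way.
£790.7: inside the interval → strictly worse (loss £91.6).
£187.5: below both → same outcome either way.
£116.4: below both → same outcome either way.
£1825.8: above both → same outcome either way.
£326.2: inside the interval → strictly worse (loss £556.1).
£159.6: below both → same outcome either way.
Count: 2.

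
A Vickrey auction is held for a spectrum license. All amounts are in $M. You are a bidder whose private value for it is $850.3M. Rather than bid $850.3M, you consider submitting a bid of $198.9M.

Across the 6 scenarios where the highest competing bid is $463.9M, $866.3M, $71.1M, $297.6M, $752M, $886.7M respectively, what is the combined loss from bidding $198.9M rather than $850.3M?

$1037.4M

The deviation costs you only when the competing bid falls strictly between $198.9M and $850.3M; elsewhere both bids give the same outcome.
$463.9M: truthful payoff $386.4M, deviation payoff $0M → loss $386.4M.
$866.3M: outcomes coincide → loss $0M.
$71.1M: outcomes coincide → loss $0M.
$297.6M: truthful payoff $552.7M, deviation payoff $0M → loss $552.7M.
$752M: truthful payoff $98.3M, deviation payoff $0M → loss $98.3M.
$886.7M: outcomes coincide → loss $0M.
Total loss = $386.4M + $552.7M + $98.3M = $1037.4M.
In a second-price auction your bid sets only whether you win, not what you pay, so bidding your true value is weakly dominant.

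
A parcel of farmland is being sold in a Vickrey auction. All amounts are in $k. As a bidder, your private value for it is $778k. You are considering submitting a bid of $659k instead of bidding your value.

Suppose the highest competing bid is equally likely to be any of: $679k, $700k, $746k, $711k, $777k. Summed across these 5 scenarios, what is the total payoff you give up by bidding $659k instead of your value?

The deviation costs you only when the competing bid falls strictly between $659k and $778k; elsewhere both bids give the same outcome.
$679k: truthful payoff $99k, deviation payoff $0k → loss $99k.
$700k: truthful payoff $78k, deviation payoff $0k → loss $78k.
$746k: truthful payoff $32k, deviation payoff $0k → loss $32k.
$711k: truthful payoff $67k, deviation payoff $0k → loss $67k.
$777k: truthful payoff $1k, deviation payoff $0k → loss $1k.
Total loss = $99k + $78k + $32k + $67k + $1k = $277k.
Truthful bidding weakly dominates here: raising your bid can only win items priced above your value, and lowering it can only forfeit items priced below.

$277k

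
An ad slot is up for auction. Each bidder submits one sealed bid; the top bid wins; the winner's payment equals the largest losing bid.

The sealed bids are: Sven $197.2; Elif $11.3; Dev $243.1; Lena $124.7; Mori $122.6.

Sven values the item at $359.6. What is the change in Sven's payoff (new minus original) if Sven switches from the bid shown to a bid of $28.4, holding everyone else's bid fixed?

The highest bid among the other bidders is $243.1; Sven's bid doesn't change that.
Original bid $197.2: Sven is not highest (top rival bid is $243.1); payoff $0.
Alternative bid $28.4: Sven is not highest (top rival bid is $243.1); payoff $0.
Change in payoff = $0 − ($0) = $0.

$0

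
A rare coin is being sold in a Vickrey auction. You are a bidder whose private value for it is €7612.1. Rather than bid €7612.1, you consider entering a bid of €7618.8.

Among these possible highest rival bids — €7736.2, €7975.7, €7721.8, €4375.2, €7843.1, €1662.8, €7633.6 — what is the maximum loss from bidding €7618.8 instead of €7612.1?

€7736.2: same outcome either way → loss €0.
€7975.7: same outcome either way → loss €0.
€7721.8: same outcome either way → loss €0.
€4375.2: same outcome either way → loss €0.
€7843.1: same outcome either way → loss €0.
€1662.8: same outcome either way → loss €0.
€7633.6: same outcome either way → loss €0.
Maximum loss: €0.

€0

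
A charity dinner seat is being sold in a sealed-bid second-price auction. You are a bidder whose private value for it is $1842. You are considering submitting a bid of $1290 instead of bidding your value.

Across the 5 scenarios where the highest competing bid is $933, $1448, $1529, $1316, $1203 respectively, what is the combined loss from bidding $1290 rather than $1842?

$1233

The deviation costs you only when the competing bid falls strictly between $1290 and $1842; elsewhere both bids give the same outcome.
$933: outcomes coincide → loss $0.
$1448: truthful payoff $394, deviation payoff $0 → loss $394.
$1529: truthful payoff $313, deviation payoff $0 → loss $313.
$1316: truthful payoff $526, deviation payoff $0 → loss $526.
$1203: outcomes coincide → loss $0.
Total loss = $394 + $313 + $526 = $1233.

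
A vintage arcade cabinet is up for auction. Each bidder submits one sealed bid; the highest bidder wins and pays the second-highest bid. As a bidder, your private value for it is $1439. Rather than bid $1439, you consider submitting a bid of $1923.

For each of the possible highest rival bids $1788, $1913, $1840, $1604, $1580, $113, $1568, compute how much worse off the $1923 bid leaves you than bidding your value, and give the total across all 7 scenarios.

The deviation costs you only when the competing bid falls strictly between $1439 and $1923; elsewhere both bids give the same outcome.
$1788: truthful payoff $0, deviation payoff −$349 → loss $349.
$1913: truthful payoff $0, deviation payoff −$474 → loss $474.
$1840: truthful payoff $0, deviation payoff −$401 → loss $401.
$1604: truthful payoff $0, deviation payoff −$165 → loss $165.
$1580: truthful payoff $0, deviation payoff −$141 → loss $141.
$113: outcomes coincide → loss $0.
$1568: truthful payoff $0, deviation payoff −$129 → loss $129.
Total loss = $349 + $474 + $401 + $165 + $141 + $129 = $1659.

$1659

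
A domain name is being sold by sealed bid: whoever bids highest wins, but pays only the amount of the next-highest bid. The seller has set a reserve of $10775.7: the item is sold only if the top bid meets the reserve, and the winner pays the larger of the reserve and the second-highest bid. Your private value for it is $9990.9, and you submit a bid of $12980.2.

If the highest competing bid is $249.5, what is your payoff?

−$784.8

Your bid $12980.2 is the highest and exceeds the reserve.
Price = max(second-highest bid, reserve) = max($249.5, $10775.7) = $10775.7.
Payoff = $9990.9 − $10775.7 = −$784.8.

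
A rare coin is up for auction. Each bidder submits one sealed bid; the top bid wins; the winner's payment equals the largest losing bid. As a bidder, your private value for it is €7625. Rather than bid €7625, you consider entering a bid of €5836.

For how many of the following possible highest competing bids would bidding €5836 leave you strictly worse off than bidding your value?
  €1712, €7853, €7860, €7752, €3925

0

The deviation hurts exactly when the highest competing bid lies strictly between €5836 and €7625 — underbidding then forfeits a profitable win.
€1712: below both → same outcome either way.
€7853: above both → same outcome either way.
€7860: above both → same outcome either way.
€7752: above both → same outcome either way.
€3925: below both → same outcome either way.
Count: 0.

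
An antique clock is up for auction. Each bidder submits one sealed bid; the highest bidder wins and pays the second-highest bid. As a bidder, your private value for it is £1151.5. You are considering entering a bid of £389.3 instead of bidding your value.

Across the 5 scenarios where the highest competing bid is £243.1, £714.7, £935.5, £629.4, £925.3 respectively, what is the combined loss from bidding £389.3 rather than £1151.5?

£1401.1

The deviation costs you only when the competing bid falls strictly between £389.3 and £1151.5; elsewhere both bids give the same outcome.
£243.1: outcomes coincide → loss £0.
£714.7: truthful payoff £436.8, deviation payoff £0 → loss £436.8.
£935.5: truthful payoff £216, deviation payoff £0 → loss £216.
£629.4: truthful payoff £522.1, deviation payoff £0 → loss £522.1.
£925.3: truthful payoff £226.2, deviation payoff £0 → loss £226.2.
Total loss = £436.8 + £216 + £522.1 + £226.2 = £1401.1.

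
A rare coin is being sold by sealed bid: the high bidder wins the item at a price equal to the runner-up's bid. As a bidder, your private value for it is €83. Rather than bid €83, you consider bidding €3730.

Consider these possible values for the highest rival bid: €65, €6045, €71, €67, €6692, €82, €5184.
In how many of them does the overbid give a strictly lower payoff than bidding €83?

0

The deviation hurts exactly when the highest competing bid lies strictly between €83 and €3730 — overbidding then wins at a price above your value.
€65: below both → same outcome either way.
€6045: above both → same outcome either way.
€71: below both → same outcome either way.
€67: below both → same outcome either way.
€6692: above both → same outcome either way.
€82: below both → same outcome either way.
€5184: above both → same outcome either way.
Count: 0.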